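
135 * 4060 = 548100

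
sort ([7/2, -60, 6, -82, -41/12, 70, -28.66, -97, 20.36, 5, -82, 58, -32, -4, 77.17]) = [-97, -82, -82, -60, -32, -28.66, -4, -41/12, 7/2, 5, 6, 20.36, 58, 70, 77.17]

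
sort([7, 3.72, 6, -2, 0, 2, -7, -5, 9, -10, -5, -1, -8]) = [-10, -8, -7, -5, -5, -2, -1, 0, 2, 3.72, 6, 7, 9]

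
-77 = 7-84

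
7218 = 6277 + 941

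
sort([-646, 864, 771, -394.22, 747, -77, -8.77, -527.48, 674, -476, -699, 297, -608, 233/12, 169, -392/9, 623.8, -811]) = [-811, -699, -646, -608, -527.48, -476, -394.22, -77, -392/9, -8.77, 233/12, 169, 297, 623.8, 674, 747, 771, 864]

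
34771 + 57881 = 92652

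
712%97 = 33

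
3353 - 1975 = 1378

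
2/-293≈-0.00683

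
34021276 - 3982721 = 30038555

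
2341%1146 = 49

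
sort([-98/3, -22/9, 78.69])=[-98/3, -22/9, 78.69]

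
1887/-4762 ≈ -0.396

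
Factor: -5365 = -1*5^1*29^1*37^1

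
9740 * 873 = 8503020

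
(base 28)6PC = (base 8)12450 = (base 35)4EQ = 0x1528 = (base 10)5416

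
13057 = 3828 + 9229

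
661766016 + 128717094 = 790483110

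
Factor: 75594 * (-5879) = -1 * 2^1 * 3^1 * 43^1 * 293^1 * 5879^1 = -444417126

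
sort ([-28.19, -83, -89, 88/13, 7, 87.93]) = [-89, -83, -28.19, 88/13, 7, 87.93]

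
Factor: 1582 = 2^1*7^1*113^1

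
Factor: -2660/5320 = -1*2^(-1) = -1/2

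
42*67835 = 2849070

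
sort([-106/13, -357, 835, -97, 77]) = [-357, -97, -106/13, 77, 835]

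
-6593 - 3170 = -9763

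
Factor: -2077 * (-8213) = 31^1 * 43^1 * 67^1 * 191^1 = 17058401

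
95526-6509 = 89017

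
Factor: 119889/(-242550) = -1*2^(-1)*5^(-2)*7^(-1)*173^1 = -173/350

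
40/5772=10/1443 ≈ 0.00693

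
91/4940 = 7/380 ≈ 0.0184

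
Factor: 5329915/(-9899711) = -1 * 5^1 * 53^(-1) * 151^(-1) * 641^1 * 1237^(-1) * 1663^1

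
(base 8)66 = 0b110110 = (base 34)1k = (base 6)130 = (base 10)54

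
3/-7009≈-0.000428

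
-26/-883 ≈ 0.0294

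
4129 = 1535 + 2594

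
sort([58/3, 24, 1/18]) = [1/18, 58/3, 24]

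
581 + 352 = 933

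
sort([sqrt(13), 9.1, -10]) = [-10, sqrt(13), 9.1]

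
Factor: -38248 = -1 * 2^3 * 7^1 * 683^1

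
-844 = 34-878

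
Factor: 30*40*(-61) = -1*2^4*3^1*5^2*61^1 = -73200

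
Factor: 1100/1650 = 2^1 * 3^(-1) = 2/3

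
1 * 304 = 304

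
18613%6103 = 304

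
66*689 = 45474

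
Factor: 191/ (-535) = -1 * 5^ (-1) * 107^ (-1) * 191^1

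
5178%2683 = 2495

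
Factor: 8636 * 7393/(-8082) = -1 * 2^1 * 3^(-2) * 17^1 * 127^1 * 449^(-1) * 7393^1 = -31922974/4041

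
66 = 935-869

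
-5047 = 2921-7968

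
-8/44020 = -2/11005 ≈ -0.000182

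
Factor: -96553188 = -1 * 2^2 * 3^3 * 894011^1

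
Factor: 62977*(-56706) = -1*2^1*3^1*13^1*71^1*727^1*887^1 = -3571173762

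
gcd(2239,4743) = 1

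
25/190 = 5/38 ≈ 0.132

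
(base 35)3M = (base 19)6D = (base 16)7F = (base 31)43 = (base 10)127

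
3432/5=686 + 2/5=686.40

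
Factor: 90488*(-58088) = -1*2^6*53^1*137^1*11311^1 = -5256266944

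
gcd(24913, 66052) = 7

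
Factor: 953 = 953^1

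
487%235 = 17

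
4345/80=54 + 5/16 ≈ 54.31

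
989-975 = 14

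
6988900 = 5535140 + 1453760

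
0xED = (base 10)237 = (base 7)456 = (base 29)85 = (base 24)9L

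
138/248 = 69/124 ≈ 0.556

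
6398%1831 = 905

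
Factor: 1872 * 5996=2^6 * 3^2 * 13^1 * 1499^1=11224512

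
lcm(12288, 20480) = 61440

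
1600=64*25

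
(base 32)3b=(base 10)107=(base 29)3k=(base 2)1101011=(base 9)128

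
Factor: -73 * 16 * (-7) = 2^4 * 7^1 * 73^1 = 8176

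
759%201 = 156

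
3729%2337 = 1392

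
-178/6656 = -89/3328 ≈ -0.0267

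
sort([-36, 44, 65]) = [-36, 44, 65]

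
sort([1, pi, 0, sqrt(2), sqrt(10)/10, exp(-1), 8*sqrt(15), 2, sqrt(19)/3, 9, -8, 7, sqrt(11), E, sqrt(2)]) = [-8, 0, sqrt(10)/10, exp(-1), 1, sqrt(2), sqrt(2), sqrt(19)/3, 2, E, pi, sqrt(11), 7, 9, 8*sqrt(15)]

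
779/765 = 1 + 14/765≈1.02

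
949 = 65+884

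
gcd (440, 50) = 10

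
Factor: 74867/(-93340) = -1*2^(-2)*5^(-1)*13^1*359^(-1)*443^1 = -5759/7180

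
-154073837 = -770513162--616439325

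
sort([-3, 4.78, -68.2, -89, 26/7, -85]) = [-89, -85, -68.2, -3, 26/7, 4.78]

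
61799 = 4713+57086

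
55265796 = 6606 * 8366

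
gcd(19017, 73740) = 3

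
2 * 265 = 530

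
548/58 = 9+13/29 ≈ 9.45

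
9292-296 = 8996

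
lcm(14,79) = 1106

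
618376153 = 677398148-59021995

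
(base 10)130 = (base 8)202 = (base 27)4m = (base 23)5f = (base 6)334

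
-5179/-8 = 647 + 3/8 ≈ 647.38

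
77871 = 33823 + 44048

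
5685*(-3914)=-22251090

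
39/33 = 13/11 ≈ 1.18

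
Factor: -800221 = -1*800221^1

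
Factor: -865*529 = -1*5^1*23^2*173^1 = -457585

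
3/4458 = 1/1486 ≈ 0.000673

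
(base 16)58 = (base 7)154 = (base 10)88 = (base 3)10021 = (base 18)4g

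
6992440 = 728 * 9605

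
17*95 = 1615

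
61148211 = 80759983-19611772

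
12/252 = 1/21 ≈ 0.0476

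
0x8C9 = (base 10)2249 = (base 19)647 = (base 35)1T9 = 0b100011001001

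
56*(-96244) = -5389664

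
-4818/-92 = 52 + 17/46 ≈ 52.37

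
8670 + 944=9614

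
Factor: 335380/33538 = 2^1*5^1 = 10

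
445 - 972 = -527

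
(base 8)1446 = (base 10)806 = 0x326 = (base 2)1100100110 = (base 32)p6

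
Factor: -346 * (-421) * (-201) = -1 * 2^1 * 3^1 * 67^1 * 173^1 * 421^1 = -29278866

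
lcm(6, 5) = 30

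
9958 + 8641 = 18599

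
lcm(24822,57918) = 173754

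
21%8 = 5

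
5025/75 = 67 = 67.00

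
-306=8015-8321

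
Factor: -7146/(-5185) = 2^1*3^2*5^(-1)*17^(-1)*61^(-1)*397^1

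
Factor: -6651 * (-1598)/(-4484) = -1 * 2^(-1) * 3^2 * 17^1 * 19^(-1) * 47^1 * 59^(-1) * 739^1 = -5314149/2242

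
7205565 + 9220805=16426370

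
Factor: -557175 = -1 * 3^1 * 5^2 * 17^1 * 19^1 * 23^1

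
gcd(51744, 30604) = 28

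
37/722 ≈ 0.0512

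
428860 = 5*85772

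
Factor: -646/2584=-1 * 2^ (-2)=-1/4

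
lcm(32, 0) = 0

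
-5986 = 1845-7831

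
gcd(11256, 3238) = 2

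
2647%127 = 107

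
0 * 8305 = 0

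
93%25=18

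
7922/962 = 3961/481 ≈ 8.23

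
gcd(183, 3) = 3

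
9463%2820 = 1003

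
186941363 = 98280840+88660523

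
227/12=18 + 11/12 ≈ 18.92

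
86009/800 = 107 + 409/800 ≈ 107.51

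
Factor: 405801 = 3^2 * 11^1 * 4099^1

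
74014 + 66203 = 140217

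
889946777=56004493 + 833942284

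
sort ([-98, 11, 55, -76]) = [-98, -76, 11, 55]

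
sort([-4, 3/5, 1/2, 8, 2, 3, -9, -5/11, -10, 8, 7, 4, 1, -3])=[-10, -9, -4, -3, -5/11, 1/2, 3/5, 1, 2, 3, 4, 7, 8, 8]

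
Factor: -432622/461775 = -1 * 2^1 * 3^(-1) * 5^(-2) * 29^1 * 47^(-1) * 131^(-1) * 7459^1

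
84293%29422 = 25449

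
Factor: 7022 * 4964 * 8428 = 2^5 * 7^2 * 17^1 * 43^1 * 73^1 * 3511^1 = 293776549024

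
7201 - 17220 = -10019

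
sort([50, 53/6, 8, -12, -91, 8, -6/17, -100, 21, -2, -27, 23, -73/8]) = [-100, -91, -27, -12, -73/8, -2, -6/17, 8, 8, 53/6, 21, 23, 50]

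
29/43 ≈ 0.674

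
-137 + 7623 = 7486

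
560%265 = 30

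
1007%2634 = 1007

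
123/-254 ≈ -0.484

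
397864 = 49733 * 8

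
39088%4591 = 2360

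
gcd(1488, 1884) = 12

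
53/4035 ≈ 0.0131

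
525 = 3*175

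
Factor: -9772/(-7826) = 2^1 * 13^(-1) * 43^(-1) * 349^1 = 698/559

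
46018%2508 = 874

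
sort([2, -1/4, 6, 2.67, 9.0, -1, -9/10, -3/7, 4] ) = [-1, -9/10, -3/7, -1/4, 2, 2.67, 4, 6, 9.0] 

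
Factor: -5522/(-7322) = 7^(-1)*11^1*251^1*523^(-1) = 2761/3661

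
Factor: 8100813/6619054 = 2^ (-1)*3^1*7^1*13^ (-2)*43^1*8971^1*19583^ (-1)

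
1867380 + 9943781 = 11811161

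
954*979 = 933966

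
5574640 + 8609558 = 14184198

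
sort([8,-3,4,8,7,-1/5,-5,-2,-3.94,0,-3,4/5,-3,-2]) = [-5,-3.94,-3,-3,-3,-2,-2,-1/5,0,4/5,4,7,8,8]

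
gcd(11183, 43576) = 1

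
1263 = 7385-6122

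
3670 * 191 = 700970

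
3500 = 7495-3995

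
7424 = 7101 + 323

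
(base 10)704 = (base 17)277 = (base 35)k4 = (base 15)31e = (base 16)2c0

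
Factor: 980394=2^1 * 3^1 * 53^1 * 3083^1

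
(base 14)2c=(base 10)40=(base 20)20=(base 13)31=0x28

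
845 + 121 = 966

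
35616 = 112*318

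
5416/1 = 5416 = 5416.00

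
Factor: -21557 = -1 * 21557^1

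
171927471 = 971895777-799968306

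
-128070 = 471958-600028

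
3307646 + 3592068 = 6899714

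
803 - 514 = 289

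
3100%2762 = 338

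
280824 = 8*35103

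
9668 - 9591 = 77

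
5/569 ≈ 0.00879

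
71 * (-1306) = -92726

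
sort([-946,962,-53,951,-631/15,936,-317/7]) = [-946,-53,-317/7,-631/15,936,951,962]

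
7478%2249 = 731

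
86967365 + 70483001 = 157450366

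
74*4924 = 364376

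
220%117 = 103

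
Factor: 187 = 11^1*17^1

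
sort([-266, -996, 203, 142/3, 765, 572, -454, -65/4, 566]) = [-996, -454, -266, -65/4, 142/3, 203, 566, 572, 765]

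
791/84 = 113/12 ≈ 9.42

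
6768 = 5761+1007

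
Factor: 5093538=2^1 * 3^1 * 848923^1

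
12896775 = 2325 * 5547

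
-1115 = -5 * 223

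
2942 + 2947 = 5889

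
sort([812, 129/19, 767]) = [129/19, 767, 812]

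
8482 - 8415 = 67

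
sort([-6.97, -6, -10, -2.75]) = [-10, -6.97, -6, -2.75]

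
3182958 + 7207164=10390122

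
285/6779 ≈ 0.0420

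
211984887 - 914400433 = -702415546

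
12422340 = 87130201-74707861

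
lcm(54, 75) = 1350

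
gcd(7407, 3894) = 3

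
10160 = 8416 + 1744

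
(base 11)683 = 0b1100110001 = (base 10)817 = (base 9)1107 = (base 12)581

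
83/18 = 4 + 11/18 ≈ 4.61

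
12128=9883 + 2245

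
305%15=5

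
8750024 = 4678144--4071880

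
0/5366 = 0 = 0.00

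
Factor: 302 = 2^1*151^1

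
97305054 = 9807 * 9922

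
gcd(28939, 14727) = 1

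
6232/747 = 8 + 256/747 ≈ 8.34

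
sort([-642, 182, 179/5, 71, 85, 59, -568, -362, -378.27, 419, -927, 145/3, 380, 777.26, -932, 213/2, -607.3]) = [-932, -927, -642, -607.3, -568, -378.27, -362, 179/5, 145/3, 59, 71, 85, 213/2, 182, 380, 419, 777.26]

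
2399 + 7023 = 9422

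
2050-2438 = -388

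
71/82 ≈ 0.866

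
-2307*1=-2307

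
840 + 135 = 975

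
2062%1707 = 355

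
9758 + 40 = 9798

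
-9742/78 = -124-35/39 ≈ -124.90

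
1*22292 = 22292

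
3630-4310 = -680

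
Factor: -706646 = -1*2^1*137^1*2579^1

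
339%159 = 21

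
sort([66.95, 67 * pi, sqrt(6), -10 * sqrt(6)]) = [-10 * sqrt(6), sqrt(6), 66.95, 67 * pi]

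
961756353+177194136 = 1138950489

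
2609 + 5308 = 7917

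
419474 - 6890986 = -6471512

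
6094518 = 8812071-2717553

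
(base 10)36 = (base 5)121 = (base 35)11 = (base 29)17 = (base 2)100100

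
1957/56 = 34 + 53/56 ≈ 34.95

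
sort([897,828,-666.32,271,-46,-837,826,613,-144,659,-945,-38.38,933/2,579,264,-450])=[-945,-837,-666.32,-450,-144,-46,-38.38,264,271,933/2,579,613,659,826,828,897]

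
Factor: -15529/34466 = -1 * 2^(-1) * 19^(-1) * 53^1 * 293^1 * 907^(-1)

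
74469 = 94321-19852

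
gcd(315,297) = 9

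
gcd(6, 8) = 2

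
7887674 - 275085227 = -267197553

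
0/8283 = 0 = 0.00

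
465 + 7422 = 7887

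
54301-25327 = 28974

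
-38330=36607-74937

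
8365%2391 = 1192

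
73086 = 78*937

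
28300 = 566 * 50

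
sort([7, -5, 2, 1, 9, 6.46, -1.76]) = [-5, -1.76, 1, 2, 6.46, 7, 9]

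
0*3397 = 0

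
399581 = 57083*7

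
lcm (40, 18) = 360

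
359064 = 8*44883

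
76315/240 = 317 + 47/48≈317.98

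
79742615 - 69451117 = 10291498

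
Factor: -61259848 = -1 * 2^3 * 13^1 * 73^1 * 8069^1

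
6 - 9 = -3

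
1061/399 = 2+263/399 ≈ 2.66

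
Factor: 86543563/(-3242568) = -1*2^(-3)*3^(-1)*7^(-1)*43^1*19301^(-1)*2012641^1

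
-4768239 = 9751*(-489)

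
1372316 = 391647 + 980669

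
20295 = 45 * 451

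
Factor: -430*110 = -1*2^2*5^2*11^1*43^1 = -47300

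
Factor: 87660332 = 2^2 * 151^1 * 145133^1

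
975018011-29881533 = 945136478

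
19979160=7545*2648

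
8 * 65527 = 524216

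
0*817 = 0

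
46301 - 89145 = -42844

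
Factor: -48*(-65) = 2^4*3^1*5^1*13^1 = 3120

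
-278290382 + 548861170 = 270570788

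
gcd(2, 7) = 1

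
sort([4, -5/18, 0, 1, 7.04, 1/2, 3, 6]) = [-5/18, 0, 1/2, 1, 3, 4, 6, 7.04]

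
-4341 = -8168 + 3827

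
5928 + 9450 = 15378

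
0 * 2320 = 0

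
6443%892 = 199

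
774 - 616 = 158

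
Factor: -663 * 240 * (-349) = 2^4 * 3^2 * 5^1 * 13^1 * 17^1 * 349^1 = 55532880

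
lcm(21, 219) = 1533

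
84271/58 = 1452 + 55/58 ≈ 1452.95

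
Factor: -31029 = -1 * 3^1 * 10343^1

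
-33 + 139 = 106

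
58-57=1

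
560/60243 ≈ 0.00930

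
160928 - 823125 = -662197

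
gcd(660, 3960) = 660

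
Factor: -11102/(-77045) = 2^1 * 5^(-1) * 7^1 * 13^1 * 19^(-1) * 61^1 * 811^(-1)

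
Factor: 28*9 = 2^2*3^2*7^1 = 252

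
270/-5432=-135/2716≈-0.0497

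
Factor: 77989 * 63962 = 2^1 * 167^1 * 467^1 * 31981^1 = 4988332418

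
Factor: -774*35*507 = -1*2^1*3^3*5^1*7^1*13^2*43^1 = -13734630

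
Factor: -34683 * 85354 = -1 * 2^1 * 3^1 * 11^1 * 1051^1 * 42677^1 = -2960332782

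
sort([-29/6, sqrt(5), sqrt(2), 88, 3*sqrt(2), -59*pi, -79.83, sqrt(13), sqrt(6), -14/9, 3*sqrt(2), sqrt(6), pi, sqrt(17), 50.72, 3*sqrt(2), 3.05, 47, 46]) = [-59*pi, -79.83, -29/6, -14/9, sqrt(2), sqrt(5), sqrt(6), sqrt(6), 3.05, pi, sqrt(13), sqrt(17), 3*sqrt(2), 3*sqrt(2), 3*sqrt(2), 46, 47, 50.72, 88]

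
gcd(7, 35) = 7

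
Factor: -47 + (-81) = -1*2^7 = -128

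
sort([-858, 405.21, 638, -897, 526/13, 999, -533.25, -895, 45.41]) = [-897, -895, -858, -533.25, 526/13, 45.41, 405.21, 638, 999]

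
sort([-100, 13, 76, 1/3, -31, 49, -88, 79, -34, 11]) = [-100, -88, -34, -31, 1/3, 11, 13, 49, 76, 79]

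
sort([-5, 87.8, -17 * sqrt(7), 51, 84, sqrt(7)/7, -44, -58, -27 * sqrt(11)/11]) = [-58, -17 * sqrt(7), -44, -27 * sqrt(11)/11, -5, sqrt(7)/7, 51, 84, 87.8]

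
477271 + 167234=644505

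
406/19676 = 203/9838 ≈ 0.0206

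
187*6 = 1122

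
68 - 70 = -2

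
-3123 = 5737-8860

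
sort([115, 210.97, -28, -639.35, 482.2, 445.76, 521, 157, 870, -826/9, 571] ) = [-639.35, -826/9, -28, 115, 157, 210.97, 445.76, 482.2, 521, 571, 870] 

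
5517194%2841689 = 2675505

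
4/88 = 1/22 ≈ 0.0455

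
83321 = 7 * 11903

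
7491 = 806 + 6685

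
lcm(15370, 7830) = 414990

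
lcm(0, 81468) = 0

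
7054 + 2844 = 9898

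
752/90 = 8 + 16/45≈8.36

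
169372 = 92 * 1841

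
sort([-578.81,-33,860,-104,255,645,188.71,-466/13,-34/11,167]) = [-578.81,-104,-466/13,-33,-34/11,167,188.71,255,645,860]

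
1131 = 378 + 753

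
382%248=134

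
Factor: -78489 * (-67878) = 2^1 * 3^9 * 17^1 * 19^1 * 419^1 = 5327676342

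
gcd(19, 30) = 1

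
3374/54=1687/27 ≈ 62.48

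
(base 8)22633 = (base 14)3719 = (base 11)7262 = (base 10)9627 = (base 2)10010110011011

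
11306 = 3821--7485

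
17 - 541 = -524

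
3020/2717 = 1+303/2717 ≈ 1.11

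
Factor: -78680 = -1 * 2^3 * 5^1 * 7^1 * 281^1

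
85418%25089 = 10151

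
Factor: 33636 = 2^2*3^1*2803^1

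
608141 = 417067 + 191074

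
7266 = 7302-36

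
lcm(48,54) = 432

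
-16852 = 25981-42833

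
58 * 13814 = 801212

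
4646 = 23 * 202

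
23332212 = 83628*279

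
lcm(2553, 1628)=112332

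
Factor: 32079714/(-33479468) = -1*2^(-1)*3^1*11^(-1)*17^1*19^1*16553^1*760897^(-1) = -16039857/16739734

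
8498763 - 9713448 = -1214685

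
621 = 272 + 349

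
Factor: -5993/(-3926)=2^(-1) * 151^(-1) * 461^1=461/302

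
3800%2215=1585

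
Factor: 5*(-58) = -1*2^1*5^1*29^1 = -290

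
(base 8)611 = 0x189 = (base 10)393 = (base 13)243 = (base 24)g9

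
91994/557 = 165 + 89/557≈165.16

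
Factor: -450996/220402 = -1*2^1*3^1*59^1*173^ (-1) = -354/173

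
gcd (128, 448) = 64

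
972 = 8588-7616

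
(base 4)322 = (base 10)58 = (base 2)111010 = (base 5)213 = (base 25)28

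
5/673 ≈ 0.00743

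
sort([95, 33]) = [33, 95]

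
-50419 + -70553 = -120972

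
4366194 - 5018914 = -652720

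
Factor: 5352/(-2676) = -1*2^1 = -2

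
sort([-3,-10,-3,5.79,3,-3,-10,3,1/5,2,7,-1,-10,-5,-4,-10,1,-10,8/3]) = [-10,-10,-10,-10,-10,-5,-4,-3,-3,-3,-1,1/5,1,2,8/3,3,3,5.79,7]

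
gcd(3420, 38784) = 12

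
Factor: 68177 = 79^1 * 863^1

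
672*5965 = 4008480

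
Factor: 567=3^4 * 7^1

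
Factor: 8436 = 2^2*3^1*19^1*37^1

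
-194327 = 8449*(-23)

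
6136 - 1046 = 5090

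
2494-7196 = -4702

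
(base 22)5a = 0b1111000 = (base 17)71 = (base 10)120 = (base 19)66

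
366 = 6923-6557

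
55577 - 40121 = 15456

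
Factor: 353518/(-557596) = -1*2^(-1)*11^1*13^(-1)*10723^(-1)*16069^1 = -176759/278798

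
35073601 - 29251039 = 5822562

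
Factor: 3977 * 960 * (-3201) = -1 * 2^6 * 3^2 * 5^1 * 11^1 * 41^1 * 97^2 = -12221161920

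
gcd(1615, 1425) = 95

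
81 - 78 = 3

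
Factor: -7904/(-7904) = 1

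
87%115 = 87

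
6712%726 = 178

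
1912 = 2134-222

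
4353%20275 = 4353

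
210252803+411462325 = 621715128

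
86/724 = 43/362 ≈ 0.119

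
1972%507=451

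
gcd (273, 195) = 39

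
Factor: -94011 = -1*3^1*31337^1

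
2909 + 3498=6407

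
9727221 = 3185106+6542115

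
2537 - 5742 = -3205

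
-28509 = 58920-87429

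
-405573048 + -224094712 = -629667760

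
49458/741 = 16486/247 ≈ 66.74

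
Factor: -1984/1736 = -1*2^3*7^(-1) = -8/7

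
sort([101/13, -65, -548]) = [-548, -65, 101/13]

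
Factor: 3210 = 2^1 * 3^1 * 5^1 * 107^1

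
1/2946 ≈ 0.000339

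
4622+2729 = 7351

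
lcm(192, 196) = 9408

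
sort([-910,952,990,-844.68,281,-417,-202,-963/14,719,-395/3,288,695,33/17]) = [-910,-844.68,-417,-202,-395/3,-963/14,33/17,281,288,695,719,952,990]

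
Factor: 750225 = 3^1 * 5^2 * 7^1 * 1429^1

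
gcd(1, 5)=1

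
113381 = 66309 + 47072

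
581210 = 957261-376051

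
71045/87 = 816 + 53/87 ≈ 816.61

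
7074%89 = 43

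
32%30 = 2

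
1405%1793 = 1405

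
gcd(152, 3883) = 1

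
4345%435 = 430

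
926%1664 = 926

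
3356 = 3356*1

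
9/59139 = 1/6571 ≈ 0.000152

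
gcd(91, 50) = 1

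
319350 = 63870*5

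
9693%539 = 530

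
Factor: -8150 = -1 * 2^1 * 5^2 * 163^1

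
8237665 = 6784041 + 1453624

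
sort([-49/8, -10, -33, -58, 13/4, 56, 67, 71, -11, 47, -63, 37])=[-63, -58, -33, -11, -10, -49/8, 13/4, 37, 47, 56, 67, 71]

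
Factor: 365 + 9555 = 2^6*5^1*31^1 = 9920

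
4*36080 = 144320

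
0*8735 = 0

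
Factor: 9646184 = 2^3 * 1205773^1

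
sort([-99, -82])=[-99, -82]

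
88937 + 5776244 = 5865181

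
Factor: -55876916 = -1*2^2*229^1*61001^1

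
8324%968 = 580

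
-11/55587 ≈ -0.000198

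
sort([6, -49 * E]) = [-49 * E, 6]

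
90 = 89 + 1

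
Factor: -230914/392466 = -1 * 3^(-1) * 149^(-1) * 263^1 = -263/447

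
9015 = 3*3005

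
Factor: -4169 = -1*11^1*379^1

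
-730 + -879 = -1609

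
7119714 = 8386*849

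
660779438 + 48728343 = 709507781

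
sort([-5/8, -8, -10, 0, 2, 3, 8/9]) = [-10, -8, -5/8, 0, 8/9, 2, 3]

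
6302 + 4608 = 10910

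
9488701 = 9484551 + 4150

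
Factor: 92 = 2^2 * 23^1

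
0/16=0=0.00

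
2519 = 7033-4514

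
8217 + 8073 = 16290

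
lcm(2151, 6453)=6453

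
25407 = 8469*3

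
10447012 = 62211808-51764796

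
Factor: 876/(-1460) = -1*3^1*5^(-1) = -3/5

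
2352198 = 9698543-7346345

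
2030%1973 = 57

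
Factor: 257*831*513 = 3^4*19^1*257^1*277^1 = 109559871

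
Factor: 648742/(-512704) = -1*2^(-5)*547^1*593^1*8011^(-1) = -324371/256352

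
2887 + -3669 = -782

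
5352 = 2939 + 2413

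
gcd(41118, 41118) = 41118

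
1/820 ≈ 0.00122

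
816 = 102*8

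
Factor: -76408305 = -1 * 3^1 * 5^1 * 5093887^1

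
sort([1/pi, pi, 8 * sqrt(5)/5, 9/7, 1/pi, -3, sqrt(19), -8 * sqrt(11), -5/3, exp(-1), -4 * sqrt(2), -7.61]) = [-8 * sqrt(11), -7.61, -4 * sqrt(2), -3, -5/3, 1/pi, 1/pi, exp(-1), 9/7, pi, 8 * sqrt(5)/5, sqrt(19)]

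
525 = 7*75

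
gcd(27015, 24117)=3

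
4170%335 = 150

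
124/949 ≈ 0.131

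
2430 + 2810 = 5240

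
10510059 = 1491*7049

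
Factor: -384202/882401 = -1*2^1*7^1*103^(-1)*659^(-1)*2111^1 = -29554/67877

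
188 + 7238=7426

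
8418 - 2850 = 5568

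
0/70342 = 0 = 0.00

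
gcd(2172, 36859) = 1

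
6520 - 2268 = 4252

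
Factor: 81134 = 2^1 * 113^1 * 359^1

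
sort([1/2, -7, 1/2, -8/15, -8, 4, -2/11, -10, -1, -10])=[-10, -10, -8, -7, -1, -8/15, -2/11, 1/2, 1/2, 4]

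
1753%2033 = 1753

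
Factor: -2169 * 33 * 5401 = -1 * 3^3 * 11^2 * 241^1 * 491^1 = -386587377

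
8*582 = 4656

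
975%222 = 87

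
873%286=15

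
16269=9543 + 6726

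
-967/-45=21+22/45≈21.49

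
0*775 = 0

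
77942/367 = 212 + 138/367 ≈ 212.38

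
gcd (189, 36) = 9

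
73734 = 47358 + 26376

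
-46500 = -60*775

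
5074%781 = 388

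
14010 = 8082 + 5928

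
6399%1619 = 1542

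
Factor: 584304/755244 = 2^2*3^(-5)*47^1 = 188/243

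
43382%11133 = 9983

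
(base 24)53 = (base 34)3l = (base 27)4f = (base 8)173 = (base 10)123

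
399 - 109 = 290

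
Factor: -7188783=-1 * 3^1 * 7^1 * 19^1 * 43^1 * 419^1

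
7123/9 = 791 + 4/9 ≈ 791.44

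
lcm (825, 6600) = 6600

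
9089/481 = 18 + 431/481 ≈ 18.90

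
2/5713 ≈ 0.000350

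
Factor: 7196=2^2*7^1*257^1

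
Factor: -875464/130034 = -1*2^2*79^(-1)*823^(-1)*109433^1 = -437732/65017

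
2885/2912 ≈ 0.991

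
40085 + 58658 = 98743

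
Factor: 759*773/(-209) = -1*3^1*19^(-1)*23^1*773^1 = -53337/19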